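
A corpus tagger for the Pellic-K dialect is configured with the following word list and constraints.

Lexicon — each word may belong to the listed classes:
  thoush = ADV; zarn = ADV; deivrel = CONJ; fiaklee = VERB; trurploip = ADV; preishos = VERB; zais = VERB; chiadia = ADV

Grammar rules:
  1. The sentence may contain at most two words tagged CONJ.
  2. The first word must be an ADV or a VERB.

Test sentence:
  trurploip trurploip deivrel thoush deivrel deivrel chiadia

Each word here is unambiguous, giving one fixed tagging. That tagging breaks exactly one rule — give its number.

1

Fixed tagging: ADV ADV CONJ ADV CONJ CONJ ADV.
Checking each rule: R1 fail, R2 pass.
Only rule 1 fails.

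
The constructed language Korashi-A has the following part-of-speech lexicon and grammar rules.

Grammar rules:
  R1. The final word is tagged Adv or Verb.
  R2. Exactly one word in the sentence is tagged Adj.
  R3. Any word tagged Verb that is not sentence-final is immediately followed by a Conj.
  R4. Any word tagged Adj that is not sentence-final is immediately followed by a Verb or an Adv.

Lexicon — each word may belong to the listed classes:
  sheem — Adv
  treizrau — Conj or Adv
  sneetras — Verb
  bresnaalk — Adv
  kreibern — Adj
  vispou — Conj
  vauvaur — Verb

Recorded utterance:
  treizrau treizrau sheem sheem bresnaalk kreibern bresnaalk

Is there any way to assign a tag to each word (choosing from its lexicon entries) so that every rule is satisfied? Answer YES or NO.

YES

Candidates per position — 1:treizrau {Conj,Adv}; 2:treizrau {Conj,Adv}; 3:sheem {Adv}; 4:sheem {Adv}; 5:bresnaalk {Adv}; 6:kreibern {Adj}; 7:bresnaalk {Adv}.
One satisfying assignment: Adv Conj Adv Adv Adv Adj Adv.
Check: rule 1 holds; rule 2 holds; rule 3 holds; rule 4 holds.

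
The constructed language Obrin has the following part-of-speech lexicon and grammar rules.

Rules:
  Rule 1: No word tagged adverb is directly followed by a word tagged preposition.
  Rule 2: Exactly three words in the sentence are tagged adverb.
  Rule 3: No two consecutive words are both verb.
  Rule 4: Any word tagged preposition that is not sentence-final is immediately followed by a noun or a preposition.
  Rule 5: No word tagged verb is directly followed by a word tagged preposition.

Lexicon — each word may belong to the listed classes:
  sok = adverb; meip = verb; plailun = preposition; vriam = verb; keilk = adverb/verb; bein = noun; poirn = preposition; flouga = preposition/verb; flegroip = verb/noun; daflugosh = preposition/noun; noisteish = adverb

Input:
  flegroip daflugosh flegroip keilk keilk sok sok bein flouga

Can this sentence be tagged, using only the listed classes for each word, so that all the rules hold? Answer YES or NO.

YES

Candidates per position — 1:flegroip {verb,noun}; 2:daflugosh {preposition,noun}; 3:flegroip {verb,noun}; 4:keilk {adverb,verb}; 5:keilk {adverb,verb}; 6:sok {adverb}; 7:sok {adverb}; 8:bein {noun}; 9:flouga {preposition,verb}.
One satisfying assignment: noun preposition noun verb adverb adverb adverb noun preposition.
Check: rule 1 ok; rule 2 ok; rule 3 ok; rule 4 ok; rule 5 ok.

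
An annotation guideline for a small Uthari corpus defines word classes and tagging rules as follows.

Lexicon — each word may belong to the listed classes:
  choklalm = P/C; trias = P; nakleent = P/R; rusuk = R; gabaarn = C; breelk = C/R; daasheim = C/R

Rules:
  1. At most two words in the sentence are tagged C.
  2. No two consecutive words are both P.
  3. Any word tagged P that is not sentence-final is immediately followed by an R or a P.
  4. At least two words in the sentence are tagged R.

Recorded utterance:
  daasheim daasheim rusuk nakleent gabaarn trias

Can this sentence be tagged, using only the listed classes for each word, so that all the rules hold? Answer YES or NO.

Candidates per position — 1:daasheim {C,R}; 2:daasheim {C,R}; 3:rusuk {R}; 4:nakleent {P,R}; 5:gabaarn {C}; 6:trias {P}.
One satisfying assignment: R R R R C P.
Rule-by-rule: rule 1 holds; rule 2 holds; rule 3 holds; rule 4 holds.

YES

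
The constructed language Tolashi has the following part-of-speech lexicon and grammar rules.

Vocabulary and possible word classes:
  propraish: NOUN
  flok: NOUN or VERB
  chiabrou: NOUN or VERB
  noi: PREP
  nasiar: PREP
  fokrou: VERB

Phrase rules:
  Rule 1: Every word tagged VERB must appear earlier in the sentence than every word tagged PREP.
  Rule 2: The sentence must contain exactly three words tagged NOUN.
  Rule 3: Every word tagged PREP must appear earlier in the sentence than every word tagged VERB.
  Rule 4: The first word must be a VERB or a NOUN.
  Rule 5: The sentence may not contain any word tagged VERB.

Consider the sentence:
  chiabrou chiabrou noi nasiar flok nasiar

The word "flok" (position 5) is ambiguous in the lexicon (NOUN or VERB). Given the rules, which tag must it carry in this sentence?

NOUN

Candidates per position — 1:chiabrou {NOUN,VERB}; 2:chiabrou {NOUN,VERB}; 3:noi {PREP}; 4:nasiar {PREP}; 5:flok {NOUN,VERB}; 6:nasiar {PREP}.
Position 1: VERB is ruled out by rule 2; that leaves NOUN.
Position 2: VERB is ruled out by rule 2; that leaves NOUN.
Position 5: VERB is ruled out by rule 1; that leaves NOUN.
That leaves exactly one tagging: NOUN NOUN PREP PREP NOUN PREP.
Check: rule 1 holds; rule 2 holds; rule 3 holds; rule 4 holds; rule 5 holds.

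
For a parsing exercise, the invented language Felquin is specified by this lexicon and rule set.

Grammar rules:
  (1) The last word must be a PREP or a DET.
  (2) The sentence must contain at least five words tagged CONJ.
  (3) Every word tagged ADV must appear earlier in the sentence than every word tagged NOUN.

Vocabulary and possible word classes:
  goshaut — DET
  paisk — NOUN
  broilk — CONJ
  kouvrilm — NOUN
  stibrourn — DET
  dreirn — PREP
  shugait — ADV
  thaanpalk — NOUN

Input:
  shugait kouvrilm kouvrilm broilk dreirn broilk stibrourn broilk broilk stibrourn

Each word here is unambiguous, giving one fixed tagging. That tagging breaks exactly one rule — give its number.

2

Fixed tagging: ADV NOUN NOUN CONJ PREP CONJ DET CONJ CONJ DET.
Checking each rule: R1 pass, R2 fail, R3 pass.
Only rule 2 fails.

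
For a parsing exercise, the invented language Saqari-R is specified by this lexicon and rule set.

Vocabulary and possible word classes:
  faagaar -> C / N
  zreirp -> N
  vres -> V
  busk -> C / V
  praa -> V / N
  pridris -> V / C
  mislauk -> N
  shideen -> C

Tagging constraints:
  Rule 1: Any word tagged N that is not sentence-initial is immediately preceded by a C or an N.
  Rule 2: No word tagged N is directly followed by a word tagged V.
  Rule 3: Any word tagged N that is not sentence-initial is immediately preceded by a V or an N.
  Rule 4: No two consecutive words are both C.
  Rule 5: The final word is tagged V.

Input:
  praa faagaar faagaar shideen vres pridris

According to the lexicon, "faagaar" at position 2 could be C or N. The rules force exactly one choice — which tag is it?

Candidates per position — 1:praa {V,N}; 2:faagaar {C,N}; 3:faagaar {C,N}; 4:shideen {C}; 5:vres {V}; 6:pridris {V,C}.
At position 3, choosing C makes rule 4 impossible to satisfy; hence N.
At position 6, choosing C makes rule 5 impossible to satisfy; hence V.
At position 2, choosing C makes rule 3 impossible to satisfy; hence N.
At position 1, choosing V makes rule 1 impossible to satisfy; hence N.
That leaves exactly one tagging: N N N C V V.
Checking: rule 1 ok; rule 2 ok; rule 3 ok; rule 4 ok; rule 5 ok.

N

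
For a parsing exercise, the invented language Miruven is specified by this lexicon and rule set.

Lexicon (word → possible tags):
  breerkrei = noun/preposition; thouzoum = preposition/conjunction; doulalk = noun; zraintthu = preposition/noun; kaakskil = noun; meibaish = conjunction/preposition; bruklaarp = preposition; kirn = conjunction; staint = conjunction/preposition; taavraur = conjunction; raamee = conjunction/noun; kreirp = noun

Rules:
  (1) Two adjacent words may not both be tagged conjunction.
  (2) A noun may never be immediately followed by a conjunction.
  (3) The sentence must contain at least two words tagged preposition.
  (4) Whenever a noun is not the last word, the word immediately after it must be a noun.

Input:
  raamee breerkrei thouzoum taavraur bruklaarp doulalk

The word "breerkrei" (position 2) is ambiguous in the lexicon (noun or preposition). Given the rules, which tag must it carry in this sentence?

preposition

Candidates per position — 1:raamee {conjunction,noun}; 2:breerkrei {noun,preposition}; 3:thouzoum {preposition,conjunction}; 4:taavraur {conjunction}; 5:bruklaarp {preposition}; 6:doulalk {noun}.
If word 1 were noun, no tagging could satisfy rule 4; so word 1 is conjunction.
If word 2 were noun, no tagging could satisfy rule 4; so word 2 is preposition.
If word 3 were conjunction, no tagging could satisfy rule 1; so word 3 is preposition.
So the tagging must be: conjunction preposition preposition conjunction preposition noun.
Check: rule 1 satisfied; rule 2 satisfied; rule 3 satisfied; rule 4 satisfied.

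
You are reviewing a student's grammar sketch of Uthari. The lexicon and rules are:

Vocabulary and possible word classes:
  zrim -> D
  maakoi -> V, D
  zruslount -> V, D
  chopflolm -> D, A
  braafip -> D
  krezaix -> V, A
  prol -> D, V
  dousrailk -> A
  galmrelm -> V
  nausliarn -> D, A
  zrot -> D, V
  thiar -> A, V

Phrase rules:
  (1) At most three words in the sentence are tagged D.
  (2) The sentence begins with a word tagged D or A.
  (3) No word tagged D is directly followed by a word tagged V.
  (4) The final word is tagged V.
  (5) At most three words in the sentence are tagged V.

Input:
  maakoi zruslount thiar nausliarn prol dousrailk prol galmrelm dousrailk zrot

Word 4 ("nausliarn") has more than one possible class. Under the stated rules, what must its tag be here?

Candidates per position — 1:maakoi {V,D}; 2:zruslount {V,D}; 3:thiar {A,V}; 4:nausliarn {D,A}; 5:prol {D,V}; 6:dousrailk {A}; 7:prol {D,V}; 8:galmrelm {V}; 9:dousrailk {A}; 10:zrot {D,V}.
If word 1 were V, no tagging could satisfy rule 2; so word 1 is D.
If word 2 were V, no tagging could satisfy rule 3; so word 2 is D.
If word 3 were V, no tagging could satisfy rule 3; so word 3 is A.
If word 7 were D, no tagging could satisfy rule 3; so word 7 is V.
If word 10 were D, no tagging could satisfy rule 4; so word 10 is V.
If word 5 were V, no tagging could satisfy rule 5; so word 5 is D.
If word 4 were D, no tagging could satisfy rule 1; so word 4 is A.
The only consistent sequence is: D D A A D A V V A V.
Rule-by-rule: rule 1 satisfied; rule 2 satisfied; rule 3 satisfied; rule 4 satisfied; rule 5 satisfied.

A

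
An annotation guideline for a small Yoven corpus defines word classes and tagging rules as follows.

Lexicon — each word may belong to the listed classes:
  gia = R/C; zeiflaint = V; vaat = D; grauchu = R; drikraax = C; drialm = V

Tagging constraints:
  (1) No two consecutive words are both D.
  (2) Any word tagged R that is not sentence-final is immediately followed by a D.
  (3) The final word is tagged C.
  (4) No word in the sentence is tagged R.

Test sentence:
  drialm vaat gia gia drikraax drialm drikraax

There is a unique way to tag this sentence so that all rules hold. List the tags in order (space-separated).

V D C C C V C

Candidates per position — 1:drialm {V}; 2:vaat {D}; 3:gia {R,C}; 4:gia {R,C}; 5:drikraax {C}; 6:drialm {V}; 7:drikraax {C}.
If word 3 were R, no tagging could satisfy rule 2; so word 3 is C.
If word 4 were R, no tagging could satisfy rule 2; so word 4 is C.
That leaves exactly one tagging: V D C C C V C.
Rule-by-rule: rule 1 holds; rule 2 holds; rule 3 holds; rule 4 holds.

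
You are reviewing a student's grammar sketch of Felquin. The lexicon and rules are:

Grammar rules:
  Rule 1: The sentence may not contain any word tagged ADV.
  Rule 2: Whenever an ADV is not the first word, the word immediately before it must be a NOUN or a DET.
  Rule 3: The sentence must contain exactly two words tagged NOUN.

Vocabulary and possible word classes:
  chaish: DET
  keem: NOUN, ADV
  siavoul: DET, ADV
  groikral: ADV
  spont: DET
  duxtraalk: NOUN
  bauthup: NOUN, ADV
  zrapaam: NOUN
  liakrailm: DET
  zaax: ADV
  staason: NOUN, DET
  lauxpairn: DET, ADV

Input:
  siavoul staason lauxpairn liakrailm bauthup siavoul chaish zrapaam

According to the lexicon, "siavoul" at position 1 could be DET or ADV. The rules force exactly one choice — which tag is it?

DET

Candidates per position — 1:siavoul {DET,ADV}; 2:staason {NOUN,DET}; 3:lauxpairn {DET,ADV}; 4:liakrailm {DET}; 5:bauthup {NOUN,ADV}; 6:siavoul {DET,ADV}; 7:chaish {DET}; 8:zrapaam {NOUN}.
Position 1: ADV is ruled out by rule 1; that leaves DET.
Position 3: ADV is ruled out by rule 1; that leaves DET.
Position 5: ADV is ruled out by rule 1; that leaves NOUN.
Position 6: ADV is ruled out by rule 1; that leaves DET.
Position 2: NOUN is ruled out by rule 3; that leaves DET.
So the tagging must be: DET DET DET DET NOUN DET DET NOUN.
Check: rule 1 satisfied; rule 2 satisfied; rule 3 satisfied.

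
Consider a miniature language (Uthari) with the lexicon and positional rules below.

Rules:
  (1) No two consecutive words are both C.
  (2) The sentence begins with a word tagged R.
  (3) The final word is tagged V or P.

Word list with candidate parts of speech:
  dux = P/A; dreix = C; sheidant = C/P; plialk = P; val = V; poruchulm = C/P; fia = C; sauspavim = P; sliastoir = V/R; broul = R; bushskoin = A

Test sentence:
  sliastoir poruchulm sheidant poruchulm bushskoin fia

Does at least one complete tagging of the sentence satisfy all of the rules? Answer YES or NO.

NO

Candidates per position — 1:sliastoir {V,R}; 2:poruchulm {C,P}; 3:sheidant {C,P}; 4:poruchulm {C,P}; 5:bushskoin {A}; 6:fia {C}.
Rule 3 cannot be satisfied by any choice of tags from the lexicon.
So there is no consistent tagging.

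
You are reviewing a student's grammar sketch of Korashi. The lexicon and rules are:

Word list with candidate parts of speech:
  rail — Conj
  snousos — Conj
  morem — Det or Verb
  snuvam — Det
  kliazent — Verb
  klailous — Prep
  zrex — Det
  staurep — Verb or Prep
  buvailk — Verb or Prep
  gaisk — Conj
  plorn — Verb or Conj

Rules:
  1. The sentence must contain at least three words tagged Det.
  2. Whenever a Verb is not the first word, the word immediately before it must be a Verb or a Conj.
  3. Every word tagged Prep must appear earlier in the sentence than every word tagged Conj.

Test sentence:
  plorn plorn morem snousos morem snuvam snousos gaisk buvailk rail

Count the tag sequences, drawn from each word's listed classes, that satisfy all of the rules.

Candidates per position — 1:plorn {Verb,Conj}; 2:plorn {Verb,Conj}; 3:morem {Det,Verb}; 4:snousos {Conj}; 5:morem {Det,Verb}; 6:snuvam {Det}; 7:snousos {Conj}; 8:gaisk {Conj}; 9:buvailk {Verb,Prep}; 10:rail {Conj}.
There are 32 candidate sequences in total.
The sequences that satisfy every rule: Verb Verb Det Conj Det Det Conj Conj Verb Conj; Verb Conj Det Conj Det Det Conj Conj Verb Conj; Conj Verb Det Conj Det Det Conj Conj Verb Conj; Conj Conj Det Conj Det Det Conj Conj Verb Conj.
Count = 4.

4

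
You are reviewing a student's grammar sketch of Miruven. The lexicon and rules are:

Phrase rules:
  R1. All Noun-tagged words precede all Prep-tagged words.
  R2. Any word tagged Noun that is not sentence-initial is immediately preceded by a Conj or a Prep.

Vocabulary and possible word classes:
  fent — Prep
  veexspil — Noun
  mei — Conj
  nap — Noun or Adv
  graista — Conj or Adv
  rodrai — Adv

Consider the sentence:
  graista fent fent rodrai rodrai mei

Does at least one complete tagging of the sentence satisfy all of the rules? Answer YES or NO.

YES

Candidates per position — 1:graista {Conj,Adv}; 2:fent {Prep}; 3:fent {Prep}; 4:rodrai {Adv}; 5:rodrai {Adv}; 6:mei {Conj}.
One satisfying assignment: Conj Prep Prep Adv Adv Conj.
Rule-by-rule: rule 1 ok; rule 2 ok.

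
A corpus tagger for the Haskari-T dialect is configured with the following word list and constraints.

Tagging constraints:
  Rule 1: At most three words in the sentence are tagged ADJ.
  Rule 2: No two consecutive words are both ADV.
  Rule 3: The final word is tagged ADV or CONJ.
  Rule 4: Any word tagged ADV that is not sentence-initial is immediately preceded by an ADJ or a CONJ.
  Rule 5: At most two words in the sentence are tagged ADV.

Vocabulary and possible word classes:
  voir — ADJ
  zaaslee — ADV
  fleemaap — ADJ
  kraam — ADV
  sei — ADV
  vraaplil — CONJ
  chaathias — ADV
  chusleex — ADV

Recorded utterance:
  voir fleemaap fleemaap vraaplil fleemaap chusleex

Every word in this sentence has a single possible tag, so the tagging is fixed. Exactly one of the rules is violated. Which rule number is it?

1

Fixed tagging: ADJ ADJ ADJ CONJ ADJ ADV.
Applying the rules: R1 fails, R2 ok, R3 ok, R4 ok, R5 ok.
Only rule 1 fails.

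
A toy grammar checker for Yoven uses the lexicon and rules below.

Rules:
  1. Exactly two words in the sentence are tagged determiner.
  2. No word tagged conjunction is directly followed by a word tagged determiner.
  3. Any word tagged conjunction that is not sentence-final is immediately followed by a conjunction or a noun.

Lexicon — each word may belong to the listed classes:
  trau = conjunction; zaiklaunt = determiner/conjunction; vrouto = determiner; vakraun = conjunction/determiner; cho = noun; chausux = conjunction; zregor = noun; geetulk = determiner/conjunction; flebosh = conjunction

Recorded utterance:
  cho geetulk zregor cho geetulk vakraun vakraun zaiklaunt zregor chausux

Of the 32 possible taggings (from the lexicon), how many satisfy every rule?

Candidates per position — 1:cho {noun}; 2:geetulk {determiner,conjunction}; 3:zregor {noun}; 4:cho {noun}; 5:geetulk {determiner,conjunction}; 6:vakraun {conjunction,determiner}; 7:vakraun {conjunction,determiner}; 8:zaiklaunt {determiner,conjunction}; 9:zregor {noun}; 10:chausux {conjunction}.
There are 32 candidate sequences in total.
The sequences that satisfy every rule: noun determiner noun noun determiner conjunction conjunction conjunction noun conjunction; noun conjunction noun noun determiner determiner conjunction conjunction noun conjunction.
Count = 2.

2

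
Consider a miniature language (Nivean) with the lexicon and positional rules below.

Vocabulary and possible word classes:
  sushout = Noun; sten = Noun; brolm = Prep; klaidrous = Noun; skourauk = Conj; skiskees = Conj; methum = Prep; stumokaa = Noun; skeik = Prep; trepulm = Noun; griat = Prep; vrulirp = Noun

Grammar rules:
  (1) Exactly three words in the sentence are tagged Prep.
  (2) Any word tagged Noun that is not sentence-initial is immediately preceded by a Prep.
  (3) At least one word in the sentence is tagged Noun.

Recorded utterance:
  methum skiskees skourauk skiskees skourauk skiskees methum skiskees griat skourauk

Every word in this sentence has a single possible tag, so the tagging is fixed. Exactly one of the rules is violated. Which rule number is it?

3

Fixed tagging: Prep Conj Conj Conj Conj Conj Prep Conj Prep Conj.
Applying the rules: R1 ok, R2 ok, R3 fails.
Only rule 3 fails.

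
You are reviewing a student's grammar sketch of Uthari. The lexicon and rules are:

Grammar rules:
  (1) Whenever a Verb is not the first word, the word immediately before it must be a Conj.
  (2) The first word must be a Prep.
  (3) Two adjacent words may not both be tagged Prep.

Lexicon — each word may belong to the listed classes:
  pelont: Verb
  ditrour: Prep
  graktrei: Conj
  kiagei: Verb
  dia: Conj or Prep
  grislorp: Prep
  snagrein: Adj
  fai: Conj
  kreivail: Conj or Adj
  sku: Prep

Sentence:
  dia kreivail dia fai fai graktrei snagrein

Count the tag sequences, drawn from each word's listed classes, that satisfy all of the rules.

4

Candidates per position — 1:dia {Conj,Prep}; 2:kreivail {Conj,Adj}; 3:dia {Conj,Prep}; 4:fai {Conj}; 5:fai {Conj}; 6:graktrei {Conj}; 7:snagrein {Adj}.
There are 8 candidate sequences in total.
The sequences that satisfy every rule: Prep Conj Conj Conj Conj Conj Adj; Prep Conj Prep Conj Conj Conj Adj; Prep Adj Conj Conj Conj Conj Adj; Prep Adj Prep Conj Conj Conj Adj.
Count = 4.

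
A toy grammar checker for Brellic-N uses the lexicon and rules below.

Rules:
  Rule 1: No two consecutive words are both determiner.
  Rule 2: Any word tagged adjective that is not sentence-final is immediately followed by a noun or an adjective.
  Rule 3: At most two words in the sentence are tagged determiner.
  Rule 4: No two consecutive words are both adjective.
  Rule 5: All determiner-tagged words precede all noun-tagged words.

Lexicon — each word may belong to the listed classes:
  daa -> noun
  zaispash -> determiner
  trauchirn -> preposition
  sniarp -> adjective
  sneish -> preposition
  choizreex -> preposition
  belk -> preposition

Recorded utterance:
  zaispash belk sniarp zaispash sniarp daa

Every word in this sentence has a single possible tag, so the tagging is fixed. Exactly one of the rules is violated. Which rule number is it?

Fixed tagging: determiner preposition adjective determiner adjective noun.
Applying the rules: R1 holds, R2 violated, R3 holds, R4 holds, R5 holds.
Only rule 2 fails.

2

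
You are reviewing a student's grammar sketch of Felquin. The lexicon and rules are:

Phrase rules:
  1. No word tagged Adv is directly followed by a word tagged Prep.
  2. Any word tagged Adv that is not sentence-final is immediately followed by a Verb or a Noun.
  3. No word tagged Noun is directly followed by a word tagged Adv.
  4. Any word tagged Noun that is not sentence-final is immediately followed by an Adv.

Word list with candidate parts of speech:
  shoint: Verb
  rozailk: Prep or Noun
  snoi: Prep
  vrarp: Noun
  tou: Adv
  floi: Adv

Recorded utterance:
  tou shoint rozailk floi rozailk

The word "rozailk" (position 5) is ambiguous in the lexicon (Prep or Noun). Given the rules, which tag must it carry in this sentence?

Candidates per position — 1:tou {Adv}; 2:shoint {Verb}; 3:rozailk {Prep,Noun}; 4:floi {Adv}; 5:rozailk {Prep,Noun}.
If word 3 were Noun, no tagging could satisfy rule 3; so word 3 is Prep.
If word 5 were Prep, no tagging could satisfy rule 1; so word 5 is Noun.
That leaves exactly one tagging: Adv Verb Prep Adv Noun.
Verifying each rule — rule 1 satisfied; rule 2 satisfied; rule 3 satisfied; rule 4 satisfied.

Noun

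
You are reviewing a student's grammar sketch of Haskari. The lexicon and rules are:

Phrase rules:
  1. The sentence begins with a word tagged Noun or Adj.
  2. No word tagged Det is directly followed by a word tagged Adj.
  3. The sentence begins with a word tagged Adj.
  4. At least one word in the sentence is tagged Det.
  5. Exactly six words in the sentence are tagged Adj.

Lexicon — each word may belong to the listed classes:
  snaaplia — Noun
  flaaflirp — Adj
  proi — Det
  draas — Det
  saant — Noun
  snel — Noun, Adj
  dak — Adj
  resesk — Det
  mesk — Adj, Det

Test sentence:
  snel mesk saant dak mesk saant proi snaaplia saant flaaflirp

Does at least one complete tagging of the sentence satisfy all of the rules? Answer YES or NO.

NO

Candidates per position — 1:snel {Noun,Adj}; 2:mesk {Adj,Det}; 3:saant {Noun}; 4:dak {Adj}; 5:mesk {Adj,Det}; 6:saant {Noun}; 7:proi {Det}; 8:snaaplia {Noun}; 9:saant {Noun}; 10:flaaflirp {Adj}.
Rule 5 cannot be satisfied by any choice of tags from the lexicon.
So there is no consistent tagging.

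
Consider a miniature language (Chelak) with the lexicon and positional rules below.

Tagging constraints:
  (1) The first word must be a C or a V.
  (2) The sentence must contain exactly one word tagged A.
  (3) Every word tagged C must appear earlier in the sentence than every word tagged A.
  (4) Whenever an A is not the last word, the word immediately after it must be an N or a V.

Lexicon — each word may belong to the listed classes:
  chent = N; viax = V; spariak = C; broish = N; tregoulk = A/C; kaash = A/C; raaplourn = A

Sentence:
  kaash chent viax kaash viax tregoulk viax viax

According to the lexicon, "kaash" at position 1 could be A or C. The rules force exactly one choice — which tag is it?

C

Candidates per position — 1:kaash {A,C}; 2:chent {N}; 3:viax {V}; 4:kaash {A,C}; 5:viax {V}; 6:tregoulk {A,C}; 7:viax {V}; 8:viax {V}.
Position 1: tagging it A would leave rule 1 unsatisfiable, so it must be C.
The remaining ambiguous positions (4, 6) are resolved jointly — only one combination satisfies every rule.
The only consistent sequence is: C N V C V A V V.
Checking: rule 1 holds; rule 2 holds; rule 3 holds; rule 4 holds.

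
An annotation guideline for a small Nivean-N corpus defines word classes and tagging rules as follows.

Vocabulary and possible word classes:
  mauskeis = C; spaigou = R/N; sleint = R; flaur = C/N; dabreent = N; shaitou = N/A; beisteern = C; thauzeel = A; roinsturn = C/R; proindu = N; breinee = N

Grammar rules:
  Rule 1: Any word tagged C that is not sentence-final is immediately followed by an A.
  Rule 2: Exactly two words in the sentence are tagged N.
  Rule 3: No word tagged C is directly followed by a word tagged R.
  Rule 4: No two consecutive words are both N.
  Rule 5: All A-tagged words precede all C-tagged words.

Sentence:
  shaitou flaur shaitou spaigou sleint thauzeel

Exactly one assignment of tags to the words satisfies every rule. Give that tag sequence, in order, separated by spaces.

A N A N R A

Candidates per position — 1:shaitou {N,A}; 2:flaur {C,N}; 3:shaitou {N,A}; 4:spaigou {R,N}; 5:sleint {R}; 6:thauzeel {A}.
At position 2, choosing C makes rule 5 impossible to satisfy; hence N.
At position 3, choosing N makes rule 4 impossible to satisfy; hence A.
At position 1, choosing N makes rule 4 impossible to satisfy; hence A.
At position 4, choosing R makes rule 2 impossible to satisfy; hence N.
The only consistent sequence is: A N A N R A.
Check: rule 1 holds; rule 2 holds; rule 3 holds; rule 4 holds; rule 5 holds.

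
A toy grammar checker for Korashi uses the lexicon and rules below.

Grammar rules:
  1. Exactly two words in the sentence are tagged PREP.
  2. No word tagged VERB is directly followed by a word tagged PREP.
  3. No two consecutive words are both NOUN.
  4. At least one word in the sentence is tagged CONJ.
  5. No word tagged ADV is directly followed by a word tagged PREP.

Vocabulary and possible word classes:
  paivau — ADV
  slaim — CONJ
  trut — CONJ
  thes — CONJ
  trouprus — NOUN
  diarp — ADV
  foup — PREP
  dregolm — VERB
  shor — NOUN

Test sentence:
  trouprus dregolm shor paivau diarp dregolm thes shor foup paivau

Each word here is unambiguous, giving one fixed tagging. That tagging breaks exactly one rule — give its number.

1

Fixed tagging: NOUN VERB NOUN ADV ADV VERB CONJ NOUN PREP ADV.
Checking each rule: R1 fail, R2 pass, R3 pass, R4 pass, R5 pass.
Only rule 1 fails.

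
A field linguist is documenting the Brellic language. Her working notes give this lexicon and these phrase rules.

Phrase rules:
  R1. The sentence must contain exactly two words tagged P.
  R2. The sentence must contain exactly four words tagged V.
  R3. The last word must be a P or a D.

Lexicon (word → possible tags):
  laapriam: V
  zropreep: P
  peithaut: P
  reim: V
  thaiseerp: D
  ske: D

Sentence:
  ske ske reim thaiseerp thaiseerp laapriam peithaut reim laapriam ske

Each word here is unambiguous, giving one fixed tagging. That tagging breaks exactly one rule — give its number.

1

Fixed tagging: D D V D D V P V V D.
Checking each rule: R1 fails, R2 ok, R3 ok.
Only rule 1 fails.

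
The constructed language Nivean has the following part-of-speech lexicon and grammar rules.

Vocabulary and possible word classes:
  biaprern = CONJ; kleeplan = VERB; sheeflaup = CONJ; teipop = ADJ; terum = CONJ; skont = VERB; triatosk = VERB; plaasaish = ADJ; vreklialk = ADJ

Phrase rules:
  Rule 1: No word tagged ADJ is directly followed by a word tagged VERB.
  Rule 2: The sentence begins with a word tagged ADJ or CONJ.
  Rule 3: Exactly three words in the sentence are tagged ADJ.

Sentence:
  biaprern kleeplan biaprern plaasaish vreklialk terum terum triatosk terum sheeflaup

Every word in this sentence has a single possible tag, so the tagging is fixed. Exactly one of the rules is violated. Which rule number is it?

Fixed tagging: CONJ VERB CONJ ADJ ADJ CONJ CONJ VERB CONJ CONJ.
Applying the rules: R1 pass, R2 pass, R3 fail.
Only rule 3 fails.

3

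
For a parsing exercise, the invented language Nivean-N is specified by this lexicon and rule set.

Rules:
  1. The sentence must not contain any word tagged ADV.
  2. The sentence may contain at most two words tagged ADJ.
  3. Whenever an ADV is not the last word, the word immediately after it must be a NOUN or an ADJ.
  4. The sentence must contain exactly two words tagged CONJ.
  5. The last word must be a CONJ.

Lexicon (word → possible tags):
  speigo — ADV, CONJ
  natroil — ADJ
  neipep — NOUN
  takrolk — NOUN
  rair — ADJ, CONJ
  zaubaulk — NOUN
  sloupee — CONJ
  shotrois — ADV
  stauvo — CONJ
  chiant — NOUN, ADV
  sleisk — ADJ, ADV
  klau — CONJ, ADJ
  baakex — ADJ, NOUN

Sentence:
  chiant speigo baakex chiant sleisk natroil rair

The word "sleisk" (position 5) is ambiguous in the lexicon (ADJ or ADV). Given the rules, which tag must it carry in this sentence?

ADJ

Candidates per position — 1:chiant {NOUN,ADV}; 2:speigo {ADV,CONJ}; 3:baakex {ADJ,NOUN}; 4:chiant {NOUN,ADV}; 5:sleisk {ADJ,ADV}; 6:natroil {ADJ}; 7:rair {ADJ,CONJ}.
Word 1 cannot be ADV — rule 1 would then fail for every completion. It is NOUN.
Word 2 cannot be ADV — rule 1 would then fail for every completion. It is CONJ.
Word 4 cannot be ADV — rule 1 would then fail for every completion. It is NOUN.
Word 5 cannot be ADV — rule 1 would then fail for every completion. It is ADJ.
Word 7 cannot be ADJ — rule 2 would then fail for every completion. It is CONJ.
Word 3 cannot be ADJ — rule 2 would then fail for every completion. It is NOUN.
The only consistent sequence is: NOUN CONJ NOUN NOUN ADJ ADJ CONJ.
Checking: rule 1 holds; rule 2 holds; rule 3 holds; rule 4 holds; rule 5 holds.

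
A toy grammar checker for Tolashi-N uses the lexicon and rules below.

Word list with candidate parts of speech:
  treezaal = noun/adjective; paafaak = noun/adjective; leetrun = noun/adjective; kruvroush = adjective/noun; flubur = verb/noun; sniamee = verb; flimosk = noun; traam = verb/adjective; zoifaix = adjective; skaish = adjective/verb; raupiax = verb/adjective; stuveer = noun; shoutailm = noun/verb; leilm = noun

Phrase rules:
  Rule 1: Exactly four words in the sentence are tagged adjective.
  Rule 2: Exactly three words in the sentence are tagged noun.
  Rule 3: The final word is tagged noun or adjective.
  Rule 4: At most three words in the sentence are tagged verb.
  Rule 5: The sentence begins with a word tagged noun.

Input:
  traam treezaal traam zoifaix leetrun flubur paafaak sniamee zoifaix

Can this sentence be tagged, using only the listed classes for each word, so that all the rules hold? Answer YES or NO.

NO

Candidates per position — 1:traam {verb,adjective}; 2:treezaal {noun,adjective}; 3:traam {verb,adjective}; 4:zoifaix {adjective}; 5:leetrun {noun,adjective}; 6:flubur {verb,noun}; 7:paafaak {noun,adjective}; 8:sniamee {verb}; 9:zoifaix {adjective}.
Rule 5 cannot be satisfied by any choice of tags from the lexicon.
So there is no consistent tagging.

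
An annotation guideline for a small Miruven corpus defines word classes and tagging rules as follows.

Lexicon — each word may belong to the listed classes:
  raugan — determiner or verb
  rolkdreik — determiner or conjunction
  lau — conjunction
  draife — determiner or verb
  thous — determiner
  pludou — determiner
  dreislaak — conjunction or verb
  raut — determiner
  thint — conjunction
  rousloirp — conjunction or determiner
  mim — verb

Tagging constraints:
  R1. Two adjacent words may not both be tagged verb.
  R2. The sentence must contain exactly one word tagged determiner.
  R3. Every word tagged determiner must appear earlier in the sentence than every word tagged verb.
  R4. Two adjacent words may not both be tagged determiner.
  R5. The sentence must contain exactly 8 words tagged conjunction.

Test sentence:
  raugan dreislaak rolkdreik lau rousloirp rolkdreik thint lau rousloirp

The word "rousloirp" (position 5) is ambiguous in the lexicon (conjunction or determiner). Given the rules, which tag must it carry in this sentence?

Candidates per position — 1:raugan {determiner,verb}; 2:dreislaak {conjunction,verb}; 3:rolkdreik {determiner,conjunction}; 4:lau {conjunction}; 5:rousloirp {conjunction,determiner}; 6:rolkdreik {determiner,conjunction}; 7:thint {conjunction}; 8:lau {conjunction}; 9:rousloirp {conjunction,determiner}.
Word 2 cannot be verb — rule 5 would then fail for every completion. It is conjunction.
Word 3 cannot be determiner — rule 5 would then fail for every completion. It is conjunction.
Word 5 cannot be determiner — rule 5 would then fail for every completion. It is conjunction.
Word 6 cannot be determiner — rule 5 would then fail for every completion. It is conjunction.
Word 9 cannot be determiner — rule 5 would then fail for every completion. It is conjunction.
Word 1 cannot be verb — rule 2 would then fail for every completion. It is determiner.
The only consistent sequence is: determiner conjunction conjunction conjunction conjunction conjunction conjunction conjunction conjunction.
Checking: rule 1 satisfied; rule 2 satisfied; rule 3 satisfied; rule 4 satisfied; rule 5 satisfied.

conjunction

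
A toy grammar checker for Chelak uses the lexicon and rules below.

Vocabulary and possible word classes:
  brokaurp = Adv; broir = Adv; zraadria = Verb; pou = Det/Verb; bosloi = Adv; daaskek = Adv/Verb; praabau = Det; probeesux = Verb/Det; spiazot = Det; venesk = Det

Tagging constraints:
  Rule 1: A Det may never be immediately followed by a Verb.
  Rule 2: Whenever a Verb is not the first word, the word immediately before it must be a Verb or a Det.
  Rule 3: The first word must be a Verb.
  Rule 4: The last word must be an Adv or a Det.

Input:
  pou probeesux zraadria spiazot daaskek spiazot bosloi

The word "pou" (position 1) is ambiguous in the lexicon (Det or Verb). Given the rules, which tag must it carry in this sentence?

Verb

Candidates per position — 1:pou {Det,Verb}; 2:probeesux {Verb,Det}; 3:zraadria {Verb}; 4:spiazot {Det}; 5:daaskek {Adv,Verb}; 6:spiazot {Det}; 7:bosloi {Adv}.
If word 1 were Det, no tagging could satisfy rule 1; so word 1 is Verb.
If word 2 were Det, no tagging could satisfy rule 1; so word 2 is Verb.
If word 5 were Verb, no tagging could satisfy rule 1; so word 5 is Adv.
That leaves exactly one tagging: Verb Verb Verb Det Adv Det Adv.
Rule-by-rule: rule 1 ok; rule 2 ok; rule 3 ok; rule 4 ok.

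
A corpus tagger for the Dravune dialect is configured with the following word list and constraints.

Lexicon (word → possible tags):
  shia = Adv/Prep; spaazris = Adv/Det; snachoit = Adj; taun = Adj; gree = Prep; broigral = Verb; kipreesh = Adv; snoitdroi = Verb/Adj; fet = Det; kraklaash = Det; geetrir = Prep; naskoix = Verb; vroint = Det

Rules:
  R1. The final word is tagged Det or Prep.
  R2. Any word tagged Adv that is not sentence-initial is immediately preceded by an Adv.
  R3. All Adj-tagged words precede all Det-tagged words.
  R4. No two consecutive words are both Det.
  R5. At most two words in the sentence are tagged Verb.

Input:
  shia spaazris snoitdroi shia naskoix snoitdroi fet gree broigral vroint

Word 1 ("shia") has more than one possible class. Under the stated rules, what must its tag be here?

Candidates per position — 1:shia {Adv,Prep}; 2:spaazris {Adv,Det}; 3:snoitdroi {Verb,Adj}; 4:shia {Adv,Prep}; 5:naskoix {Verb}; 6:snoitdroi {Verb,Adj}; 7:fet {Det}; 8:gree {Prep}; 9:broigral {Verb}; 10:vroint {Det}.
Word 3 cannot be Verb — rule 5 would then fail for every completion. It is Adj.
Word 4 cannot be Adv — rule 2 would then fail for every completion. It is Prep.
Word 6 cannot be Verb — rule 5 would then fail for every completion. It is Adj.
Word 2 cannot be Det — rule 3 would then fail for every completion. It is Adv.
Word 1 cannot be Prep — rule 2 would then fail for every completion. It is Adv.
The only consistent sequence is: Adv Adv Adj Prep Verb Adj Det Prep Verb Det.
Verifying each rule — rule 1 satisfied; rule 2 satisfied; rule 3 satisfied; rule 4 satisfied; rule 5 satisfied.

Adv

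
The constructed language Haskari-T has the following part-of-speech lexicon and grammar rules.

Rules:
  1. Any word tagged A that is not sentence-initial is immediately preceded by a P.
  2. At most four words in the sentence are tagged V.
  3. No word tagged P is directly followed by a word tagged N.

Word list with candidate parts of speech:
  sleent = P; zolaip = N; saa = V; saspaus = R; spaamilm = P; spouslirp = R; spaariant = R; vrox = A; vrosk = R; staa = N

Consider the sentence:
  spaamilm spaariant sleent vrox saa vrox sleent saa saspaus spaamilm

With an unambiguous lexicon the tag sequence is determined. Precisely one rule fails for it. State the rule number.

1

Fixed tagging: P R P A V A P V R P.
Applying the rules: R1 violated, R2 holds, R3 holds.
Only rule 1 fails.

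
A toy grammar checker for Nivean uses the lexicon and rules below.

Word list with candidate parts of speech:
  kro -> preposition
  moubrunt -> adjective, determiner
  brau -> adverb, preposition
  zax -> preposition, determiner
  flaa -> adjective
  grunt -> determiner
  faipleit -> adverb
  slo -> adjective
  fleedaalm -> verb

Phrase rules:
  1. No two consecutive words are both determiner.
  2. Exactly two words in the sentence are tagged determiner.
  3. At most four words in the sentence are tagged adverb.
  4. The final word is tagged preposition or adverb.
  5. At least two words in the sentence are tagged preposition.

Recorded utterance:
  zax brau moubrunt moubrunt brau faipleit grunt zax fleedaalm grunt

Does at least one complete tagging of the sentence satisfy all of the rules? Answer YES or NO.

NO

Candidates per position — 1:zax {preposition,determiner}; 2:brau {adverb,preposition}; 3:moubrunt {adjective,determiner}; 4:moubrunt {adjective,determiner}; 5:brau {adverb,preposition}; 6:faipleit {adverb}; 7:grunt {determiner}; 8:zax {preposition,determiner}; 9:fleedaalm {verb}; 10:grunt {determiner}.
Rule 4 cannot be satisfied by any choice of tags from the lexicon.
So there is no consistent tagging.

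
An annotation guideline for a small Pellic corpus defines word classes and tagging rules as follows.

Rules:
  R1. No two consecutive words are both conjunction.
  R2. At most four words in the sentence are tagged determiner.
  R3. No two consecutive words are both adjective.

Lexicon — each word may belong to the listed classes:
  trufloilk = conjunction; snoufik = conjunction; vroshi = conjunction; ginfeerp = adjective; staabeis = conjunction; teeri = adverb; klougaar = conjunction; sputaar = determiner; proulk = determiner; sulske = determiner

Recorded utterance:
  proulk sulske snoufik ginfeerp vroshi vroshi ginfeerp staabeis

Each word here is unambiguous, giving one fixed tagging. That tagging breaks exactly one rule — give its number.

Fixed tagging: determiner determiner conjunction adjective conjunction conjunction adjective conjunction.
Checking each rule: R1 ✗, R2 ✓, R3 ✓.
Only rule 1 fails.

1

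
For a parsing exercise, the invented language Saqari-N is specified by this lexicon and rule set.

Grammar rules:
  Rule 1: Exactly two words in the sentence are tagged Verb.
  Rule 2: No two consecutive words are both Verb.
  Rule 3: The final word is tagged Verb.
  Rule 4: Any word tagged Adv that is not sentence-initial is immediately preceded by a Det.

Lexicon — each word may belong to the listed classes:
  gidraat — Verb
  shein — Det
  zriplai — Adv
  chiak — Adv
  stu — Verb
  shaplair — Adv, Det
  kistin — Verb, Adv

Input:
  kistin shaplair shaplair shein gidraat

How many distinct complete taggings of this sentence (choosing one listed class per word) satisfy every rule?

2

Candidates per position — 1:kistin {Verb,Adv}; 2:shaplair {Adv,Det}; 3:shaplair {Adv,Det}; 4:shein {Det}; 5:gidraat {Verb}.
There are 8 candidate sequences in total.
The sequences that satisfy every rule: Verb Det Adv Det Verb; Verb Det Det Det Verb.
Count = 2.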